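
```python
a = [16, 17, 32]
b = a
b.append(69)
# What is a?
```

After line 1: a = [16, 17, 32]
After line 2 (b = a is an alias, same object): a = [16, 17, 32], b = [16, 17, 32]
After line 3 (b.append mutates the shared list): a = [16, 17, 32, 69], b = [16, 17, 32, 69]

[16, 17, 32, 69]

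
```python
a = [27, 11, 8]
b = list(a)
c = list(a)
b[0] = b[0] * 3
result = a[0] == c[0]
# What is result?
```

After line 1: a = [27, 11, 8]
After line 2 (b = list(a), copy): a = [27, 11, 8], b = [27, 11, 8]
After line 3 (c = list(a) is a copy, new object): c = [27, 11, 8]
After line 4 (b[0] = 27 * 3 = 81; only b mutates (copy)): a = [27, 11, 8], b = [81, 11, 8], c = [27, 11, 8]
After line 5 (a[0] = 27, c[0] = 27; result = True)

True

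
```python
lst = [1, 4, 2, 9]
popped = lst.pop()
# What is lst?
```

[1, 4, 2]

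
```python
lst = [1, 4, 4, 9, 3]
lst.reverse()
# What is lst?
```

[3, 9, 4, 4, 1]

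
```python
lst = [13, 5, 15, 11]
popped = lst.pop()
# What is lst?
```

[13, 5, 15]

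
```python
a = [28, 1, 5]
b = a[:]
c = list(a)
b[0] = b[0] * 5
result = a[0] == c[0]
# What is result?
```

After line 1: a = [28, 1, 5]
After line 2 (b = a[:], copy): a = [28, 1, 5], b = [28, 1, 5]
After line 3 (c = list(a) is a copy, new object): c = [28, 1, 5]
After line 4 (b[0] = 28 * 5 = 140; only b mutates (copy)): a = [28, 1, 5], b = [140, 1, 5], c = [28, 1, 5]
After line 5 (a[0] = 28, c[0] = 28; result = True)

True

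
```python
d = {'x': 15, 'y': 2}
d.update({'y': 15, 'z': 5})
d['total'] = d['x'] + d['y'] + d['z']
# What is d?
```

After line 1: d = {'x': 15, 'y': 2}
After line 2 (y overwritten, z added): d = {'x': 15, 'y': 15, 'z': 5}
After line 3 (total = 15 + 15 + 5 = 35): d = {'x': 15, 'y': 15, 'z': 5, 'total': 35}

{'x': 15, 'y': 15, 'z': 5, 'total': 35}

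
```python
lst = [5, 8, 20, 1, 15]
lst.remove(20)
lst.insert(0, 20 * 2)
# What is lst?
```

After line 1: lst = [5, 8, 20, 1, 15]
After line 2 (remove first 20): lst = [5, 8, 1, 15]
After line 3 (insert 40 at index 0): lst = [40, 5, 8, 1, 15]

[40, 5, 8, 1, 15]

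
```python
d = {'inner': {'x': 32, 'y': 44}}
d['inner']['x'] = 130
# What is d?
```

After line 1: d = {'inner': {'x': 32, 'y': 44}}
After line 2 (inner x overwritten): d = {'inner': {'x': 130, 'y': 44}}

{'inner': {'x': 130, 'y': 44}}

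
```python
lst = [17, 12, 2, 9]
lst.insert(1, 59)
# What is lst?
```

[17, 59, 12, 2, 9]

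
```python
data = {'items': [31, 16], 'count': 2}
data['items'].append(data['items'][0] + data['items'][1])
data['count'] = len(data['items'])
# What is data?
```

After line 1: data = {'items': [31, 16], 'count': 2}
After line 2 (append 31 + 16 = 47): data = {'items': [31, 16, 47], 'count': 2}
After line 3 (count = len(items) = 3): data = {'items': [31, 16, 47], 'count': 3}

{'items': [31, 16, 47], 'count': 3}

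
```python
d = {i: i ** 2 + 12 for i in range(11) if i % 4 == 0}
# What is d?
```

{0: 12, 4: 28, 8: 76}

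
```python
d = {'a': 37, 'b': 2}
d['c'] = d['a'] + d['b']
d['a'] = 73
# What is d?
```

After line 1: d = {'a': 37, 'b': 2}
After line 2 (d['c'] = 37 + 2): d = {'a': 37, 'b': 2, 'c': 39}
After line 3: d = {'a': 73, 'b': 2, 'c': 39}

{'a': 73, 'b': 2, 'c': 39}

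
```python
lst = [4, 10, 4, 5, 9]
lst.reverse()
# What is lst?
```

[9, 5, 4, 10, 4]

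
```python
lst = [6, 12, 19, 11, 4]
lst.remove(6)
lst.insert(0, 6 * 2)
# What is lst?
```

After line 1: lst = [6, 12, 19, 11, 4]
After line 2 (remove first 6): lst = [12, 19, 11, 4]
After line 3 (insert 12 at index 0): lst = [12, 12, 19, 11, 4]

[12, 12, 19, 11, 4]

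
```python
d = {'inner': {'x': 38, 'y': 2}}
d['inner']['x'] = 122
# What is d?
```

After line 1: d = {'inner': {'x': 38, 'y': 2}}
After line 2 (inner x overwritten): d = {'inner': {'x': 122, 'y': 2}}

{'inner': {'x': 122, 'y': 2}}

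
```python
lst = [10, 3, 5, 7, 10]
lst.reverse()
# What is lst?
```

[10, 7, 5, 3, 10]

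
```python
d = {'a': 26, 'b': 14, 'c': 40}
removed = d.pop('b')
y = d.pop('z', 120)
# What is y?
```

After line 1: d = {'a': 26, 'b': 14, 'c': 40}
After line 2 (pop 'b' returns 14): d = {'a': 26, 'c': 40}, removed = 14
After line 3 (pop 'z' missing, returns default 120): d = {'a': 26, 'c': 40}, y = 120

120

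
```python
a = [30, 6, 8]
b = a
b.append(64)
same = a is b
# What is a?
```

After line 1: a = [30, 6, 8]
After line 2 (b = a is an alias, same object): a = [30, 6, 8], b = [30, 6, 8]
After line 3 (b.append mutates the shared list): a = [30, 6, 8, 64], b = [30, 6, 8, 64]
After line 4 (same = a is b; same object -> True): same = True

[30, 6, 8, 64]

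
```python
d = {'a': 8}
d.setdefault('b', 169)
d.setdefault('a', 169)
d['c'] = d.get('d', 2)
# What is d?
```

After line 1: d = {'a': 8}
After line 2 (setdefault adds 'b'=169): d = {'a': 8, 'b': 169}
After line 3 (setdefault 'a' no-op, already exists): d = {'a': 8, 'b': 169}
After line 4 (get('d', 2) returns default since 'd' not in d): d = {'a': 8, 'b': 169, 'c': 2}

{'a': 8, 'b': 169, 'c': 2}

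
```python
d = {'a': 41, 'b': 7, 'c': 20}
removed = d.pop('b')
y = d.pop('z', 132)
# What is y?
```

After line 1: d = {'a': 41, 'b': 7, 'c': 20}
After line 2 (pop 'b' returns 7): d = {'a': 41, 'c': 20}, removed = 7
After line 3 (pop 'z' missing, returns default 132): d = {'a': 41, 'c': 20}, y = 132

132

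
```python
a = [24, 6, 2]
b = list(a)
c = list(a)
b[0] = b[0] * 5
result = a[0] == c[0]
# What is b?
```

After line 1: a = [24, 6, 2]
After line 2 (b = list(a), copy): a = [24, 6, 2], b = [24, 6, 2]
After line 3 (c = list(a) is a copy, new object): c = [24, 6, 2]
After line 4 (b[0] = 24 * 5 = 120; only b mutates (copy)): a = [24, 6, 2], b = [120, 6, 2], c = [24, 6, 2]
After line 5 (a[0] = 24, c[0] = 24; result = True)

[120, 6, 2]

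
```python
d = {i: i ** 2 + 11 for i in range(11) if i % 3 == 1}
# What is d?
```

{1: 12, 4: 27, 7: 60, 10: 111}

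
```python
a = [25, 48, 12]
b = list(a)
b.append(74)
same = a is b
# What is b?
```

After line 1: a = [25, 48, 12]
After line 2 (b = list(a) is a shallow copy, new object): a = [25, 48, 12], b = [25, 48, 12]
After line 3 (append only mutates b): a = [25, 48, 12], b = [25, 48, 12, 74]
After line 4 (same = a is b; different objects -> False): same = False

[25, 48, 12, 74]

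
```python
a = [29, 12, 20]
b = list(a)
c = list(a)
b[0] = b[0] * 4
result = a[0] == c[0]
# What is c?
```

After line 1: a = [29, 12, 20]
After line 2 (b = list(a), copy): a = [29, 12, 20], b = [29, 12, 20]
After line 3 (c = list(a) is a copy, new object): c = [29, 12, 20]
After line 4 (b[0] = 29 * 4 = 116; only b mutates (copy)): a = [29, 12, 20], b = [116, 12, 20], c = [29, 12, 20]
After line 5 (a[0] = 29, c[0] = 29; result = True)

[29, 12, 20]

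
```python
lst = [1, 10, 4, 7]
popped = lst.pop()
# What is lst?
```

[1, 10, 4]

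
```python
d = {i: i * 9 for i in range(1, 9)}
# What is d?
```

{1: 9, 2: 18, 3: 27, 4: 36, 5: 45, 6: 54, 7: 63, 8: 72}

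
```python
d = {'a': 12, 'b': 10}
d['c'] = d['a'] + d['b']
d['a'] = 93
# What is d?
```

After line 1: d = {'a': 12, 'b': 10}
After line 2 (d['c'] = 12 + 10): d = {'a': 12, 'b': 10, 'c': 22}
After line 3: d = {'a': 93, 'b': 10, 'c': 22}

{'a': 93, 'b': 10, 'c': 22}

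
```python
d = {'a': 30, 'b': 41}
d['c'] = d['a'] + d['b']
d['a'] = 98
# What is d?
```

After line 1: d = {'a': 30, 'b': 41}
After line 2 (d['c'] = 30 + 41): d = {'a': 30, 'b': 41, 'c': 71}
After line 3: d = {'a': 98, 'b': 41, 'c': 71}

{'a': 98, 'b': 41, 'c': 71}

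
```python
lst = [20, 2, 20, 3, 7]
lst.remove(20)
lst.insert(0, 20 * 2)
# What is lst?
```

After line 1: lst = [20, 2, 20, 3, 7]
After line 2 (remove first 20): lst = [2, 20, 3, 7]
After line 3 (insert 40 at index 0): lst = [40, 2, 20, 3, 7]

[40, 2, 20, 3, 7]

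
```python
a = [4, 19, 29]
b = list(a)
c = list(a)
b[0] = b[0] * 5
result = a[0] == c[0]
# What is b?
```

After line 1: a = [4, 19, 29]
After line 2 (b = list(a), copy): a = [4, 19, 29], b = [4, 19, 29]
After line 3 (c = list(a) is a copy, new object): c = [4, 19, 29]
After line 4 (b[0] = 4 * 5 = 20; only b mutates (copy)): a = [4, 19, 29], b = [20, 19, 29], c = [4, 19, 29]
After line 5 (a[0] = 4, c[0] = 4; result = True)

[20, 19, 29]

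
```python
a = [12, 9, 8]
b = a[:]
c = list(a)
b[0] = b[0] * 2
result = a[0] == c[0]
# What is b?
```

After line 1: a = [12, 9, 8]
After line 2 (b = a[:], copy): a = [12, 9, 8], b = [12, 9, 8]
After line 3 (c = list(a) is a copy, new object): c = [12, 9, 8]
After line 4 (b[0] = 12 * 2 = 24; only b mutates (copy)): a = [12, 9, 8], b = [24, 9, 8], c = [12, 9, 8]
After line 5 (a[0] = 12, c[0] = 12; result = True)

[24, 9, 8]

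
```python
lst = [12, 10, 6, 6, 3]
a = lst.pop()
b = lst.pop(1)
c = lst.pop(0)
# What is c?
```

After line 1: lst = [12, 10, 6, 6, 3]
After line 2 (pop() -> a = 3): lst = [12, 10, 6, 6]
After line 3 (pop(1) -> b = 10): lst = [12, 6, 6]
After line 4 (pop(0) -> c = 12): lst = [6, 6]

12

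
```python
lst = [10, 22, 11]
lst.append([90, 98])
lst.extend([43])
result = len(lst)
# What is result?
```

After line 1: lst = [10, 22, 11]
After line 2 (append adds [90, 98] as single element): lst = [10, 22, 11, [90, 98]]
After line 3 (extend unpacks [43], adds 43): lst = [10, 22, 11, [90, 98], 43]
After line 4: result = len(lst) = 5

5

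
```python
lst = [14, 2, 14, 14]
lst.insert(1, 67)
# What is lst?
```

[14, 67, 2, 14, 14]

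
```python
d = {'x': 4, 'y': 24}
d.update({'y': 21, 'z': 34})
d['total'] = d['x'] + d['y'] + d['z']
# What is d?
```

After line 1: d = {'x': 4, 'y': 24}
After line 2 (y overwritten, z added): d = {'x': 4, 'y': 21, 'z': 34}
After line 3 (total = 4 + 21 + 34 = 59): d = {'x': 4, 'y': 21, 'z': 34, 'total': 59}

{'x': 4, 'y': 21, 'z': 34, 'total': 59}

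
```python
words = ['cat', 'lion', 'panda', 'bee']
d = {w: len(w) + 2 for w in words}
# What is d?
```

{'cat': 5, 'lion': 6, 'panda': 7, 'bee': 5}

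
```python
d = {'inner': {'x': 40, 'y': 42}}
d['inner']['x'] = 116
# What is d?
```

After line 1: d = {'inner': {'x': 40, 'y': 42}}
After line 2 (inner x overwritten): d = {'inner': {'x': 116, 'y': 42}}

{'inner': {'x': 116, 'y': 42}}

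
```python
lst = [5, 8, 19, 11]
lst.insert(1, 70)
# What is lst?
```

[5, 70, 8, 19, 11]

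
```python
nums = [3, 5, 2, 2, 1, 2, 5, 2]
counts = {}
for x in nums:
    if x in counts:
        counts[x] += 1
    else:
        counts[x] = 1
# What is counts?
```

Initial: counts = {}, nums = [3, 5, 2, 2, 1, 2, 5, 2]
See 3: counts = {3: 1}
See 5: counts = {3: 1, 5: 1}
See 2: counts = {3: 1, 5: 1, 2: 1}
See 2: counts = {3: 1, 5: 1, 2: 2}
See 1: counts = {3: 1, 5: 1, 2: 2, 1: 1}
See 2: counts = {3: 1, 5: 1, 2: 3, 1: 1}
See 5: counts = {3: 1, 5: 2, 2: 3, 1: 1}
See 2: counts = {3: 1, 5: 2, 2: 4, 1: 1}

{3: 1, 5: 2, 2: 4, 1: 1}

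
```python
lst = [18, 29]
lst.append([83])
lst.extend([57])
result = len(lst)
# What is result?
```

After line 1: lst = [18, 29]
After line 2 (append adds [83] as single element): lst = [18, 29, [83]]
After line 3 (extend unpacks [57], adds 57): lst = [18, 29, [83], 57]
After line 4: result = len(lst) = 4

4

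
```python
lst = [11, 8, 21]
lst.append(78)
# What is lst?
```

[11, 8, 21, 78]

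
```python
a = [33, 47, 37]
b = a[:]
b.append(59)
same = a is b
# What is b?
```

After line 1: a = [33, 47, 37]
After line 2 (b = a[:] is a shallow copy, new object): a = [33, 47, 37], b = [33, 47, 37]
After line 3 (append only mutates b): a = [33, 47, 37], b = [33, 47, 37, 59]
After line 4 (same = a is b; different objects -> False): same = False

[33, 47, 37, 59]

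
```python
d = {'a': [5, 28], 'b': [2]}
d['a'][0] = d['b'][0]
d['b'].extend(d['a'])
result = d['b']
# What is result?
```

After line 1: d = {'a': [5, 28], 'b': [2]}
After line 2 (a[0] = b[0] = 2): d = {'a': [2, 28], 'b': [2]}
After line 3 (b.extend(a) appends [2, 28]): d = {'a': [2, 28], 'b': [2, 2, 28]}
After line 4: result = d['b'] = [2, 2, 28]

[2, 2, 28]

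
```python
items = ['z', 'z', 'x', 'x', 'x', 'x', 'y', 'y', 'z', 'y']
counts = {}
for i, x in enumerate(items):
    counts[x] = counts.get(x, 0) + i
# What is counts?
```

Initial: counts = {}, items = ['z', 'z', 'x', 'x', 'x', 'x', 'y', 'y', 'z', 'y']
i=0, x='z': counts = {'z': 0}
i=1, x='z': counts = {'z': 1}
i=2, x='x': counts = {'z': 1, 'x': 2}
i=3, x='x': counts = {'z': 1, 'x': 5}
i=4, x='x': counts = {'z': 1, 'x': 9}
i=5, x='x': counts = {'z': 1, 'x': 14}
i=6, x='y': counts = {'z': 1, 'x': 14, 'y': 6}
i=7, x='y': counts = {'z': 1, 'x': 14, 'y': 13}
i=8, x='z': counts = {'z': 9, 'x': 14, 'y': 13}
i=9, x='y': counts = {'z': 9, 'x': 14, 'y': 22}

{'z': 9, 'x': 14, 'y': 22}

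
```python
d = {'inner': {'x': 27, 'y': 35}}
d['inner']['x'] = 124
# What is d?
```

After line 1: d = {'inner': {'x': 27, 'y': 35}}
After line 2 (inner x overwritten): d = {'inner': {'x': 124, 'y': 35}}

{'inner': {'x': 124, 'y': 35}}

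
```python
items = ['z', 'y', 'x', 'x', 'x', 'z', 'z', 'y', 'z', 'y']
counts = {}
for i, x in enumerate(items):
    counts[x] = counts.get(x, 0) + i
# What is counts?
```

Initial: counts = {}, items = ['z', 'y', 'x', 'x', 'x', 'z', 'z', 'y', 'z', 'y']
i=0, x='z': counts = {'z': 0}
i=1, x='y': counts = {'z': 0, 'y': 1}
i=2, x='x': counts = {'z': 0, 'y': 1, 'x': 2}
i=3, x='x': counts = {'z': 0, 'y': 1, 'x': 5}
i=4, x='x': counts = {'z': 0, 'y': 1, 'x': 9}
i=5, x='z': counts = {'z': 5, 'y': 1, 'x': 9}
i=6, x='z': counts = {'z': 11, 'y': 1, 'x': 9}
i=7, x='y': counts = {'z': 11, 'y': 8, 'x': 9}
i=8, x='z': counts = {'z': 19, 'y': 8, 'x': 9}
i=9, x='y': counts = {'z': 19, 'y': 17, 'x': 9}

{'z': 19, 'y': 17, 'x': 9}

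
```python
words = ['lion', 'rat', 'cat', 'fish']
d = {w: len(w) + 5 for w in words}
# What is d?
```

{'lion': 9, 'rat': 8, 'cat': 8, 'fish': 9}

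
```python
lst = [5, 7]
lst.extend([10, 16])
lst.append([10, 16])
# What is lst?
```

After line 1: lst = [5, 7]
After line 2 (extend unpacks [10, 16]): lst = [5, 7, 10, 16]
After line 3 (append adds [10, 16] as single element): lst = [5, 7, 10, 16, [10, 16]]

[5, 7, 10, 16, [10, 16]]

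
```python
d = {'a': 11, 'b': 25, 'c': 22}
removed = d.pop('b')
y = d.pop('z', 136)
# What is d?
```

After line 1: d = {'a': 11, 'b': 25, 'c': 22}
After line 2 (pop 'b' returns 25): d = {'a': 11, 'c': 22}, removed = 25
After line 3 (pop 'z' missing, returns default 136): d = {'a': 11, 'c': 22}, y = 136

{'a': 11, 'c': 22}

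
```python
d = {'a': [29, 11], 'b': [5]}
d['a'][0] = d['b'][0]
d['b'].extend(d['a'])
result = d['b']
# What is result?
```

After line 1: d = {'a': [29, 11], 'b': [5]}
After line 2 (a[0] = b[0] = 5): d = {'a': [5, 11], 'b': [5]}
After line 3 (b.extend(a) appends [5, 11]): d = {'a': [5, 11], 'b': [5, 5, 11]}
After line 4: result = d['b'] = [5, 5, 11]

[5, 5, 11]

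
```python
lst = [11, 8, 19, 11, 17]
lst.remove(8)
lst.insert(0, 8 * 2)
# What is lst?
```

After line 1: lst = [11, 8, 19, 11, 17]
After line 2 (remove first 8): lst = [11, 19, 11, 17]
After line 3 (insert 16 at index 0): lst = [16, 11, 19, 11, 17]

[16, 11, 19, 11, 17]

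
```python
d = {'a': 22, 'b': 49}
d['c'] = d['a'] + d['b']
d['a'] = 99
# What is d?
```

After line 1: d = {'a': 22, 'b': 49}
After line 2 (d['c'] = 22 + 49): d = {'a': 22, 'b': 49, 'c': 71}
After line 3: d = {'a': 99, 'b': 49, 'c': 71}

{'a': 99, 'b': 49, 'c': 71}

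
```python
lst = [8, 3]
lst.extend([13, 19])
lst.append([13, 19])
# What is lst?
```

After line 1: lst = [8, 3]
After line 2 (extend unpacks [13, 19]): lst = [8, 3, 13, 19]
After line 3 (append adds [13, 19] as single element): lst = [8, 3, 13, 19, [13, 19]]

[8, 3, 13, 19, [13, 19]]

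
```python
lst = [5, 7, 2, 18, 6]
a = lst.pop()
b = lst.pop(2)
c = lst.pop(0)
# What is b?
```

After line 1: lst = [5, 7, 2, 18, 6]
After line 2 (pop() -> a = 6): lst = [5, 7, 2, 18]
After line 3 (pop(2) -> b = 2): lst = [5, 7, 18]
After line 4 (pop(0) -> c = 5): lst = [7, 18]

2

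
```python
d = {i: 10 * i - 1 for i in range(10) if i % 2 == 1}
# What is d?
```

{1: 9, 3: 29, 5: 49, 7: 69, 9: 89}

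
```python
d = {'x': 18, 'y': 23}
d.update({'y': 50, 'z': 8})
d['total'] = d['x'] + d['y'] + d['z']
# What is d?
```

After line 1: d = {'x': 18, 'y': 23}
After line 2 (y overwritten, z added): d = {'x': 18, 'y': 50, 'z': 8}
After line 3 (total = 18 + 50 + 8 = 76): d = {'x': 18, 'y': 50, 'z': 8, 'total': 76}

{'x': 18, 'y': 50, 'z': 8, 'total': 76}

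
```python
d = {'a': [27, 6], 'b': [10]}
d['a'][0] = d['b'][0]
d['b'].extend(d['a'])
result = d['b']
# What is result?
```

After line 1: d = {'a': [27, 6], 'b': [10]}
After line 2 (a[0] = b[0] = 10): d = {'a': [10, 6], 'b': [10]}
After line 3 (b.extend(a) appends [10, 6]): d = {'a': [10, 6], 'b': [10, 10, 6]}
After line 4: result = d['b'] = [10, 10, 6]

[10, 10, 6]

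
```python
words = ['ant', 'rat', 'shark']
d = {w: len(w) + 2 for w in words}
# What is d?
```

{'ant': 5, 'rat': 5, 'shark': 7}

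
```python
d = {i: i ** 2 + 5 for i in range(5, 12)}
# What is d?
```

{5: 30, 6: 41, 7: 54, 8: 69, 9: 86, 10: 105, 11: 126}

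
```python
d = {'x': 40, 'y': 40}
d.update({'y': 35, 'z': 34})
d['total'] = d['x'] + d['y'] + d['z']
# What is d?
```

After line 1: d = {'x': 40, 'y': 40}
After line 2 (y overwritten, z added): d = {'x': 40, 'y': 35, 'z': 34}
After line 3 (total = 40 + 35 + 34 = 109): d = {'x': 40, 'y': 35, 'z': 34, 'total': 109}

{'x': 40, 'y': 35, 'z': 34, 'total': 109}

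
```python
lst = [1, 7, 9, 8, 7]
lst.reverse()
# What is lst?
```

[7, 8, 9, 7, 1]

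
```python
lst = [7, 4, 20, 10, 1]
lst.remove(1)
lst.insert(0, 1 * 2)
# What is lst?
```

After line 1: lst = [7, 4, 20, 10, 1]
After line 2 (remove first 1): lst = [7, 4, 20, 10]
After line 3 (insert 2 at index 0): lst = [2, 7, 4, 20, 10]

[2, 7, 4, 20, 10]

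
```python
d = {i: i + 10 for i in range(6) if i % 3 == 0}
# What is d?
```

{0: 10, 3: 13}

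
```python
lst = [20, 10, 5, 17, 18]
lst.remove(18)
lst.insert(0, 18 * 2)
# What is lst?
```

After line 1: lst = [20, 10, 5, 17, 18]
After line 2 (remove first 18): lst = [20, 10, 5, 17]
After line 3 (insert 36 at index 0): lst = [36, 20, 10, 5, 17]

[36, 20, 10, 5, 17]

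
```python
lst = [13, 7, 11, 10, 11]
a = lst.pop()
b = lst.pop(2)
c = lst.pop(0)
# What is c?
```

After line 1: lst = [13, 7, 11, 10, 11]
After line 2 (pop() -> a = 11): lst = [13, 7, 11, 10]
After line 3 (pop(2) -> b = 11): lst = [13, 7, 10]
After line 4 (pop(0) -> c = 13): lst = [7, 10]

13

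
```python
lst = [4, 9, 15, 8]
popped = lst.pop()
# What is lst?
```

[4, 9, 15]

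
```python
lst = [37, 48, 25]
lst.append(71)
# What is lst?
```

[37, 48, 25, 71]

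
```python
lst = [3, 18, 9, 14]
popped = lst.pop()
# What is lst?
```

[3, 18, 9]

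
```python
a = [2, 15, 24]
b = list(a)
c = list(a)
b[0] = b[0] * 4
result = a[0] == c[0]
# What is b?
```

After line 1: a = [2, 15, 24]
After line 2 (b = list(a), copy): a = [2, 15, 24], b = [2, 15, 24]
After line 3 (c = list(a) is a copy, new object): c = [2, 15, 24]
After line 4 (b[0] = 2 * 4 = 8; only b mutates (copy)): a = [2, 15, 24], b = [8, 15, 24], c = [2, 15, 24]
After line 5 (a[0] = 2, c[0] = 2; result = True)

[8, 15, 24]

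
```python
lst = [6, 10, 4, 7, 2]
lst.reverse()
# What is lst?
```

[2, 7, 4, 10, 6]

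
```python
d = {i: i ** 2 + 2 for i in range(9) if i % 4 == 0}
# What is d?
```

{0: 2, 4: 18, 8: 66}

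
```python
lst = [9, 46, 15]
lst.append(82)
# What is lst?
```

[9, 46, 15, 82]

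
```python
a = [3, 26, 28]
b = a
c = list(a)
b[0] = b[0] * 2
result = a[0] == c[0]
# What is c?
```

After line 1: a = [3, 26, 28]
After line 2 (b = a, alias): a = [3, 26, 28], b = [3, 26, 28]
After line 3 (c = list(a) is a copy, new object): c = [3, 26, 28]
After line 4 (b[0] = 3 * 2 = 6; mutates shared a/b): a = b = [6, 26, 28], c = [3, 26, 28]
After line 5 (a[0] = 6, c[0] = 3; result = False)

[3, 26, 28]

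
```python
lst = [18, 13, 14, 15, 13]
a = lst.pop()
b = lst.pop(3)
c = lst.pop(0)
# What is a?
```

After line 1: lst = [18, 13, 14, 15, 13]
After line 2 (pop() -> a = 13): lst = [18, 13, 14, 15]
After line 3 (pop(3) -> b = 15): lst = [18, 13, 14]
After line 4 (pop(0) -> c = 18): lst = [13, 14]

13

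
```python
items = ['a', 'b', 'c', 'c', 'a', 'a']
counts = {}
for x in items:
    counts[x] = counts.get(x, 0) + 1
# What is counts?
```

Initial: counts = {}, items = ['a', 'b', 'c', 'c', 'a', 'a']
See 'a': counts = {'a': 1}
See 'b': counts = {'a': 1, 'b': 1}
See 'c': counts = {'a': 1, 'b': 1, 'c': 1}
See 'c': counts = {'a': 1, 'b': 1, 'c': 2}
See 'a': counts = {'a': 2, 'b': 1, 'c': 2}
See 'a': counts = {'a': 3, 'b': 1, 'c': 2}

{'a': 3, 'b': 1, 'c': 2}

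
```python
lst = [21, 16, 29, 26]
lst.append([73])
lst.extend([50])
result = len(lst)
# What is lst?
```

After line 1: lst = [21, 16, 29, 26]
After line 2 (append adds [73] as single element): lst = [21, 16, 29, 26, [73]]
After line 3 (extend unpacks [50], adds 50): lst = [21, 16, 29, 26, [73], 50]
After line 4: result = len(lst) = 6

[21, 16, 29, 26, [73], 50]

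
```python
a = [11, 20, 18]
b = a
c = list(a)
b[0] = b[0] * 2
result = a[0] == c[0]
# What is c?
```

After line 1: a = [11, 20, 18]
After line 2 (b = a, alias): a = [11, 20, 18], b = [11, 20, 18]
After line 3 (c = list(a) is a copy, new object): c = [11, 20, 18]
After line 4 (b[0] = 11 * 2 = 22; mutates shared a/b): a = b = [22, 20, 18], c = [11, 20, 18]
After line 5 (a[0] = 22, c[0] = 11; result = False)

[11, 20, 18]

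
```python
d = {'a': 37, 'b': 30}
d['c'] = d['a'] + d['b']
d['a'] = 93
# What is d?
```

After line 1: d = {'a': 37, 'b': 30}
After line 2 (d['c'] = 37 + 30): d = {'a': 37, 'b': 30, 'c': 67}
After line 3: d = {'a': 93, 'b': 30, 'c': 67}

{'a': 93, 'b': 30, 'c': 67}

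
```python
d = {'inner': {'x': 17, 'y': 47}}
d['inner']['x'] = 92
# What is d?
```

After line 1: d = {'inner': {'x': 17, 'y': 47}}
After line 2 (inner x overwritten): d = {'inner': {'x': 92, 'y': 47}}

{'inner': {'x': 92, 'y': 47}}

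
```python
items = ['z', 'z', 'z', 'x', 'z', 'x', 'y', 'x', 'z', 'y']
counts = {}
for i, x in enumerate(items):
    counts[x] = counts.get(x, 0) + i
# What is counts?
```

Initial: counts = {}, items = ['z', 'z', 'z', 'x', 'z', 'x', 'y', 'x', 'z', 'y']
i=0, x='z': counts = {'z': 0}
i=1, x='z': counts = {'z': 1}
i=2, x='z': counts = {'z': 3}
i=3, x='x': counts = {'z': 3, 'x': 3}
i=4, x='z': counts = {'z': 7, 'x': 3}
i=5, x='x': counts = {'z': 7, 'x': 8}
i=6, x='y': counts = {'z': 7, 'x': 8, 'y': 6}
i=7, x='x': counts = {'z': 7, 'x': 15, 'y': 6}
i=8, x='z': counts = {'z': 15, 'x': 15, 'y': 6}
i=9, x='y': counts = {'z': 15, 'x': 15, 'y': 15}

{'z': 15, 'x': 15, 'y': 15}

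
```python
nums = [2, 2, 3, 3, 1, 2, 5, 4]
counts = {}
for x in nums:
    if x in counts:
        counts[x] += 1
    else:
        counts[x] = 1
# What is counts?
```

Initial: counts = {}, nums = [2, 2, 3, 3, 1, 2, 5, 4]
See 2: counts = {2: 1}
See 2: counts = {2: 2}
See 3: counts = {2: 2, 3: 1}
See 3: counts = {2: 2, 3: 2}
See 1: counts = {2: 2, 3: 2, 1: 1}
See 2: counts = {2: 3, 3: 2, 1: 1}
See 5: counts = {2: 3, 3: 2, 1: 1, 5: 1}
See 4: counts = {2: 3, 3: 2, 1: 1, 5: 1, 4: 1}

{2: 3, 3: 2, 1: 1, 5: 1, 4: 1}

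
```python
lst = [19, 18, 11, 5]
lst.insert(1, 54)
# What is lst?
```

[19, 54, 18, 11, 5]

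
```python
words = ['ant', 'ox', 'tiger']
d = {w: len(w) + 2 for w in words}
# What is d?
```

{'ant': 5, 'ox': 4, 'tiger': 7}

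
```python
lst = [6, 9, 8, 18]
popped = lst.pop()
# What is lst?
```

[6, 9, 8]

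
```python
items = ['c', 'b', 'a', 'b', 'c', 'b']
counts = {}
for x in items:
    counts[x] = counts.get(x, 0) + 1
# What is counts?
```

Initial: counts = {}, items = ['c', 'b', 'a', 'b', 'c', 'b']
See 'c': counts = {'c': 1}
See 'b': counts = {'c': 1, 'b': 1}
See 'a': counts = {'c': 1, 'b': 1, 'a': 1}
See 'b': counts = {'c': 1, 'b': 2, 'a': 1}
See 'c': counts = {'c': 2, 'b': 2, 'a': 1}
See 'b': counts = {'c': 2, 'b': 3, 'a': 1}

{'c': 2, 'b': 3, 'a': 1}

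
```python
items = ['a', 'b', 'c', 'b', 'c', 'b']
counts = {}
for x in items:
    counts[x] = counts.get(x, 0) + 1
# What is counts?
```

Initial: counts = {}, items = ['a', 'b', 'c', 'b', 'c', 'b']
See 'a': counts = {'a': 1}
See 'b': counts = {'a': 1, 'b': 1}
See 'c': counts = {'a': 1, 'b': 1, 'c': 1}
See 'b': counts = {'a': 1, 'b': 2, 'c': 1}
See 'c': counts = {'a': 1, 'b': 2, 'c': 2}
See 'b': counts = {'a': 1, 'b': 3, 'c': 2}

{'a': 1, 'b': 3, 'c': 2}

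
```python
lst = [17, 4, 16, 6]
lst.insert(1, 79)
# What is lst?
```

[17, 79, 4, 16, 6]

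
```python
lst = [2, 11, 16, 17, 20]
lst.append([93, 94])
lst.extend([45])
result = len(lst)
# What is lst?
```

After line 1: lst = [2, 11, 16, 17, 20]
After line 2 (append adds [93, 94] as single element): lst = [2, 11, 16, 17, 20, [93, 94]]
After line 3 (extend unpacks [45], adds 45): lst = [2, 11, 16, 17, 20, [93, 94], 45]
After line 4: result = len(lst) = 7

[2, 11, 16, 17, 20, [93, 94], 45]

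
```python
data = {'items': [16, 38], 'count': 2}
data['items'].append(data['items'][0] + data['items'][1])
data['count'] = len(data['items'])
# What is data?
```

After line 1: data = {'items': [16, 38], 'count': 2}
After line 2 (append 16 + 38 = 54): data = {'items': [16, 38, 54], 'count': 2}
After line 3 (count = len(items) = 3): data = {'items': [16, 38, 54], 'count': 3}

{'items': [16, 38, 54], 'count': 3}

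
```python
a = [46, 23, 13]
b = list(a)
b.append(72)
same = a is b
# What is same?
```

After line 1: a = [46, 23, 13]
After line 2 (b = list(a) is a shallow copy, new object): a = [46, 23, 13], b = [46, 23, 13]
After line 3 (append only mutates b): a = [46, 23, 13], b = [46, 23, 13, 72]
After line 4 (same = a is b; different objects -> False): same = False

False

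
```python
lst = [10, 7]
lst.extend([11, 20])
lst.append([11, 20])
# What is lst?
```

After line 1: lst = [10, 7]
After line 2 (extend unpacks [11, 20]): lst = [10, 7, 11, 20]
After line 3 (append adds [11, 20] as single element): lst = [10, 7, 11, 20, [11, 20]]

[10, 7, 11, 20, [11, 20]]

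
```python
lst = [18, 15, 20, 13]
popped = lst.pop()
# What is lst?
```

[18, 15, 20]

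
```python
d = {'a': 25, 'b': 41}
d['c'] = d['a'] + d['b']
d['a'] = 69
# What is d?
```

After line 1: d = {'a': 25, 'b': 41}
After line 2 (d['c'] = 25 + 41): d = {'a': 25, 'b': 41, 'c': 66}
After line 3: d = {'a': 69, 'b': 41, 'c': 66}

{'a': 69, 'b': 41, 'c': 66}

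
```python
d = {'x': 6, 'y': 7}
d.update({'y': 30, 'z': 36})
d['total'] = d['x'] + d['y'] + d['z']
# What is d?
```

After line 1: d = {'x': 6, 'y': 7}
After line 2 (y overwritten, z added): d = {'x': 6, 'y': 30, 'z': 36}
After line 3 (total = 6 + 30 + 36 = 72): d = {'x': 6, 'y': 30, 'z': 36, 'total': 72}

{'x': 6, 'y': 30, 'z': 36, 'total': 72}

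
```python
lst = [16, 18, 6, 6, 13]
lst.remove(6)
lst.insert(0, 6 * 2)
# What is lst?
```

After line 1: lst = [16, 18, 6, 6, 13]
After line 2 (remove first 6): lst = [16, 18, 6, 13]
After line 3 (insert 12 at index 0): lst = [12, 16, 18, 6, 13]

[12, 16, 18, 6, 13]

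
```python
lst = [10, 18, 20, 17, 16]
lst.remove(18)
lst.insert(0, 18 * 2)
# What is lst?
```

After line 1: lst = [10, 18, 20, 17, 16]
After line 2 (remove first 18): lst = [10, 20, 17, 16]
After line 3 (insert 36 at index 0): lst = [36, 10, 20, 17, 16]

[36, 10, 20, 17, 16]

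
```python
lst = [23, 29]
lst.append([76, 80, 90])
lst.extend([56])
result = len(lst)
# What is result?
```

After line 1: lst = [23, 29]
After line 2 (append adds [76, 80, 90] as single element): lst = [23, 29, [76, 80, 90]]
After line 3 (extend unpacks [56], adds 56): lst = [23, 29, [76, 80, 90], 56]
After line 4: result = len(lst) = 4

4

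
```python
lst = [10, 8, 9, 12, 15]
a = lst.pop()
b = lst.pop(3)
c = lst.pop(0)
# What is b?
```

After line 1: lst = [10, 8, 9, 12, 15]
After line 2 (pop() -> a = 15): lst = [10, 8, 9, 12]
After line 3 (pop(3) -> b = 12): lst = [10, 8, 9]
After line 4 (pop(0) -> c = 10): lst = [8, 9]

12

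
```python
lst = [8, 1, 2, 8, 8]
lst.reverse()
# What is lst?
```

[8, 8, 2, 1, 8]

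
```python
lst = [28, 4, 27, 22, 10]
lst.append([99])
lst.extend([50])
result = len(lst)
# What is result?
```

After line 1: lst = [28, 4, 27, 22, 10]
After line 2 (append adds [99] as single element): lst = [28, 4, 27, 22, 10, [99]]
After line 3 (extend unpacks [50], adds 50): lst = [28, 4, 27, 22, 10, [99], 50]
After line 4: result = len(lst) = 7

7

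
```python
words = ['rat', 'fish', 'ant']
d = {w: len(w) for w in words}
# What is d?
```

{'rat': 3, 'fish': 4, 'ant': 3}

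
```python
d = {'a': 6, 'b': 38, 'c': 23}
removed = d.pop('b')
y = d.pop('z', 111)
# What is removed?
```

After line 1: d = {'a': 6, 'b': 38, 'c': 23}
After line 2 (pop 'b' returns 38): d = {'a': 6, 'c': 23}, removed = 38
After line 3 (pop 'z' missing, returns default 111): d = {'a': 6, 'c': 23}, y = 111

38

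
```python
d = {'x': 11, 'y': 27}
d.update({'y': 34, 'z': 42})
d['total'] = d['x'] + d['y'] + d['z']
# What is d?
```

After line 1: d = {'x': 11, 'y': 27}
After line 2 (y overwritten, z added): d = {'x': 11, 'y': 34, 'z': 42}
After line 3 (total = 11 + 34 + 42 = 87): d = {'x': 11, 'y': 34, 'z': 42, 'total': 87}

{'x': 11, 'y': 34, 'z': 42, 'total': 87}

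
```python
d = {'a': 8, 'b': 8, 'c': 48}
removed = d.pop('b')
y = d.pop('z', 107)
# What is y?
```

After line 1: d = {'a': 8, 'b': 8, 'c': 48}
After line 2 (pop 'b' returns 8): d = {'a': 8, 'c': 48}, removed = 8
After line 3 (pop 'z' missing, returns default 107): d = {'a': 8, 'c': 48}, y = 107

107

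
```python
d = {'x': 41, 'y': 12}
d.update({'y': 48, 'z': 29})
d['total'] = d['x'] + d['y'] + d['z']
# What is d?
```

After line 1: d = {'x': 41, 'y': 12}
After line 2 (y overwritten, z added): d = {'x': 41, 'y': 48, 'z': 29}
After line 3 (total = 41 + 48 + 29 = 118): d = {'x': 41, 'y': 48, 'z': 29, 'total': 118}

{'x': 41, 'y': 48, 'z': 29, 'total': 118}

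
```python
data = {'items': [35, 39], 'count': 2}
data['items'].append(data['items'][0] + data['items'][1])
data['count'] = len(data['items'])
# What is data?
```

After line 1: data = {'items': [35, 39], 'count': 2}
After line 2 (append 35 + 39 = 74): data = {'items': [35, 39, 74], 'count': 2}
After line 3 (count = len(items) = 3): data = {'items': [35, 39, 74], 'count': 3}

{'items': [35, 39, 74], 'count': 3}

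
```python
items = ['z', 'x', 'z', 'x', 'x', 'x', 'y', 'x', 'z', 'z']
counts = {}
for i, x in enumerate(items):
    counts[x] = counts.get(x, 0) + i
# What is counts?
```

Initial: counts = {}, items = ['z', 'x', 'z', 'x', 'x', 'x', 'y', 'x', 'z', 'z']
i=0, x='z': counts = {'z': 0}
i=1, x='x': counts = {'z': 0, 'x': 1}
i=2, x='z': counts = {'z': 2, 'x': 1}
i=3, x='x': counts = {'z': 2, 'x': 4}
i=4, x='x': counts = {'z': 2, 'x': 8}
i=5, x='x': counts = {'z': 2, 'x': 13}
i=6, x='y': counts = {'z': 2, 'x': 13, 'y': 6}
i=7, x='x': counts = {'z': 2, 'x': 20, 'y': 6}
i=8, x='z': counts = {'z': 10, 'x': 20, 'y': 6}
i=9, x='z': counts = {'z': 19, 'x': 20, 'y': 6}

{'z': 19, 'x': 20, 'y': 6}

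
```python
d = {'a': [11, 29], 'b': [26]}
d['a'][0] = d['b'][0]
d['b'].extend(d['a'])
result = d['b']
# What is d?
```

After line 1: d = {'a': [11, 29], 'b': [26]}
After line 2 (a[0] = b[0] = 26): d = {'a': [26, 29], 'b': [26]}
After line 3 (b.extend(a) appends [26, 29]): d = {'a': [26, 29], 'b': [26, 26, 29]}
After line 4: result = d['b'] = [26, 26, 29]

{'a': [26, 29], 'b': [26, 26, 29]}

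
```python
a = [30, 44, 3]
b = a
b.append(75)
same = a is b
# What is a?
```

After line 1: a = [30, 44, 3]
After line 2 (b = a is an alias, same object): a = [30, 44, 3], b = [30, 44, 3]
After line 3 (b.append mutates the shared list): a = [30, 44, 3, 75], b = [30, 44, 3, 75]
After line 4 (same = a is b; same object -> True): same = True

[30, 44, 3, 75]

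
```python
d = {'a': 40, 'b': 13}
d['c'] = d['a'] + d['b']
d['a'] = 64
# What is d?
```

After line 1: d = {'a': 40, 'b': 13}
After line 2 (d['c'] = 40 + 13): d = {'a': 40, 'b': 13, 'c': 53}
After line 3: d = {'a': 64, 'b': 13, 'c': 53}

{'a': 64, 'b': 13, 'c': 53}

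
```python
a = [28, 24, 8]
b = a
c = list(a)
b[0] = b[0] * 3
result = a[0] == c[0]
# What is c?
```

After line 1: a = [28, 24, 8]
After line 2 (b = a, alias): a = [28, 24, 8], b = [28, 24, 8]
After line 3 (c = list(a) is a copy, new object): c = [28, 24, 8]
After line 4 (b[0] = 28 * 3 = 84; mutates shared a/b): a = b = [84, 24, 8], c = [28, 24, 8]
After line 5 (a[0] = 84, c[0] = 28; result = False)

[28, 24, 8]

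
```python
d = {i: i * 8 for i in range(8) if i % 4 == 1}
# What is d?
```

{1: 8, 5: 40}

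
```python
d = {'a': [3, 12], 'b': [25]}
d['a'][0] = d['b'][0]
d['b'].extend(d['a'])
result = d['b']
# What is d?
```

After line 1: d = {'a': [3, 12], 'b': [25]}
After line 2 (a[0] = b[0] = 25): d = {'a': [25, 12], 'b': [25]}
After line 3 (b.extend(a) appends [25, 12]): d = {'a': [25, 12], 'b': [25, 25, 12]}
After line 4: result = d['b'] = [25, 25, 12]

{'a': [25, 12], 'b': [25, 25, 12]}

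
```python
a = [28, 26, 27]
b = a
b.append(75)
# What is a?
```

After line 1: a = [28, 26, 27]
After line 2 (b = a is an alias, same object): a = [28, 26, 27], b = [28, 26, 27]
After line 3 (b.append mutates the shared list): a = [28, 26, 27, 75], b = [28, 26, 27, 75]

[28, 26, 27, 75]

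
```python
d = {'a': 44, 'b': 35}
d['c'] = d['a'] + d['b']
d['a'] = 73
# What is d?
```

After line 1: d = {'a': 44, 'b': 35}
After line 2 (d['c'] = 44 + 35): d = {'a': 44, 'b': 35, 'c': 79}
After line 3: d = {'a': 73, 'b': 35, 'c': 79}

{'a': 73, 'b': 35, 'c': 79}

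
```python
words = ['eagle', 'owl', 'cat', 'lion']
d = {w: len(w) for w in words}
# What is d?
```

{'eagle': 5, 'owl': 3, 'cat': 3, 'lion': 4}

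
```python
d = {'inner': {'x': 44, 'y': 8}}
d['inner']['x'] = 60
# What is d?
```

After line 1: d = {'inner': {'x': 44, 'y': 8}}
After line 2 (inner x overwritten): d = {'inner': {'x': 60, 'y': 8}}

{'inner': {'x': 60, 'y': 8}}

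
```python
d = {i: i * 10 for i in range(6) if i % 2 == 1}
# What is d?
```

{1: 10, 3: 30, 5: 50}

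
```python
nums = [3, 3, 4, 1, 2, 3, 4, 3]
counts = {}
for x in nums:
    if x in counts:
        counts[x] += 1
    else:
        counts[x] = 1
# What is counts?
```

Initial: counts = {}, nums = [3, 3, 4, 1, 2, 3, 4, 3]
See 3: counts = {3: 1}
See 3: counts = {3: 2}
See 4: counts = {3: 2, 4: 1}
See 1: counts = {3: 2, 4: 1, 1: 1}
See 2: counts = {3: 2, 4: 1, 1: 1, 2: 1}
See 3: counts = {3: 3, 4: 1, 1: 1, 2: 1}
See 4: counts = {3: 3, 4: 2, 1: 1, 2: 1}
See 3: counts = {3: 4, 4: 2, 1: 1, 2: 1}

{3: 4, 4: 2, 1: 1, 2: 1}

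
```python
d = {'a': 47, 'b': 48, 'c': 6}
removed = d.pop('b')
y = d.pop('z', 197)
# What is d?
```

After line 1: d = {'a': 47, 'b': 48, 'c': 6}
After line 2 (pop 'b' returns 48): d = {'a': 47, 'c': 6}, removed = 48
After line 3 (pop 'z' missing, returns default 197): d = {'a': 47, 'c': 6}, y = 197

{'a': 47, 'c': 6}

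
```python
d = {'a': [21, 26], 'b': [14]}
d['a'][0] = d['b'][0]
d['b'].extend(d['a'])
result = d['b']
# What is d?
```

After line 1: d = {'a': [21, 26], 'b': [14]}
After line 2 (a[0] = b[0] = 14): d = {'a': [14, 26], 'b': [14]}
After line 3 (b.extend(a) appends [14, 26]): d = {'a': [14, 26], 'b': [14, 14, 26]}
After line 4: result = d['b'] = [14, 14, 26]

{'a': [14, 26], 'b': [14, 14, 26]}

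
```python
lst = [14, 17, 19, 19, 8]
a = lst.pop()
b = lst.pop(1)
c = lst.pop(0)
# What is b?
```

After line 1: lst = [14, 17, 19, 19, 8]
After line 2 (pop() -> a = 8): lst = [14, 17, 19, 19]
After line 3 (pop(1) -> b = 17): lst = [14, 19, 19]
After line 4 (pop(0) -> c = 14): lst = [19, 19]

17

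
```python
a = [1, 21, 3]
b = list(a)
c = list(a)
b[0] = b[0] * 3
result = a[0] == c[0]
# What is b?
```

After line 1: a = [1, 21, 3]
After line 2 (b = list(a), copy): a = [1, 21, 3], b = [1, 21, 3]
After line 3 (c = list(a) is a copy, new object): c = [1, 21, 3]
After line 4 (b[0] = 1 * 3 = 3; only b mutates (copy)): a = [1, 21, 3], b = [3, 21, 3], c = [1, 21, 3]
After line 5 (a[0] = 1, c[0] = 1; result = True)

[3, 21, 3]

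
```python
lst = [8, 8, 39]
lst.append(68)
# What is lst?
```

[8, 8, 39, 68]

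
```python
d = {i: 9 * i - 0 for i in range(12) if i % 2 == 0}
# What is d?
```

{0: 0, 2: 18, 4: 36, 6: 54, 8: 72, 10: 90}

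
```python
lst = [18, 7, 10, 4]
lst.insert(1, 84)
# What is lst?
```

[18, 84, 7, 10, 4]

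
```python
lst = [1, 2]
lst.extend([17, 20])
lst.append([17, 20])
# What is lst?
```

After line 1: lst = [1, 2]
After line 2 (extend unpacks [17, 20]): lst = [1, 2, 17, 20]
After line 3 (append adds [17, 20] as single element): lst = [1, 2, 17, 20, [17, 20]]

[1, 2, 17, 20, [17, 20]]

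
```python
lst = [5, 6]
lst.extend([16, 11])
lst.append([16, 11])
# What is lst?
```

After line 1: lst = [5, 6]
After line 2 (extend unpacks [16, 11]): lst = [5, 6, 16, 11]
After line 3 (append adds [16, 11] as single element): lst = [5, 6, 16, 11, [16, 11]]

[5, 6, 16, 11, [16, 11]]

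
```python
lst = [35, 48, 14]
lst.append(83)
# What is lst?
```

[35, 48, 14, 83]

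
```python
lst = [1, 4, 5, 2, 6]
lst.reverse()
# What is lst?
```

[6, 2, 5, 4, 1]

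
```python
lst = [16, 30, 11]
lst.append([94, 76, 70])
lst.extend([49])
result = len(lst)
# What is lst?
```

After line 1: lst = [16, 30, 11]
After line 2 (append adds [94, 76, 70] as single element): lst = [16, 30, 11, [94, 76, 70]]
After line 3 (extend unpacks [49], adds 49): lst = [16, 30, 11, [94, 76, 70], 49]
After line 4: result = len(lst) = 5

[16, 30, 11, [94, 76, 70], 49]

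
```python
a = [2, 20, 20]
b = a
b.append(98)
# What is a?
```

After line 1: a = [2, 20, 20]
After line 2 (b = a is an alias, same object): a = [2, 20, 20], b = [2, 20, 20]
After line 3 (b.append mutates the shared list): a = [2, 20, 20, 98], b = [2, 20, 20, 98]

[2, 20, 20, 98]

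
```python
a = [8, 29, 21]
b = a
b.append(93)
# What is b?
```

After line 1: a = [8, 29, 21]
After line 2 (b = a is an alias, same object): a = [8, 29, 21], b = [8, 29, 21]
After line 3 (b.append mutates the shared list): a = [8, 29, 21, 93], b = [8, 29, 21, 93]

[8, 29, 21, 93]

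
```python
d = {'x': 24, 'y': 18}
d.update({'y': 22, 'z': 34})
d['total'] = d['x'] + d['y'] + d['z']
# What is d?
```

After line 1: d = {'x': 24, 'y': 18}
After line 2 (y overwritten, z added): d = {'x': 24, 'y': 22, 'z': 34}
After line 3 (total = 24 + 22 + 34 = 80): d = {'x': 24, 'y': 22, 'z': 34, 'total': 80}

{'x': 24, 'y': 22, 'z': 34, 'total': 80}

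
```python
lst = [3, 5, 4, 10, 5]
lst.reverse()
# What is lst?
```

[5, 10, 4, 5, 3]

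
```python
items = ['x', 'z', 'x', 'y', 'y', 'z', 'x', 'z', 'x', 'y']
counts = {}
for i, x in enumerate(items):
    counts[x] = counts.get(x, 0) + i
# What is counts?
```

Initial: counts = {}, items = ['x', 'z', 'x', 'y', 'y', 'z', 'x', 'z', 'x', 'y']
i=0, x='x': counts = {'x': 0}
i=1, x='z': counts = {'x': 0, 'z': 1}
i=2, x='x': counts = {'x': 2, 'z': 1}
i=3, x='y': counts = {'x': 2, 'z': 1, 'y': 3}
i=4, x='y': counts = {'x': 2, 'z': 1, 'y': 7}
i=5, x='z': counts = {'x': 2, 'z': 6, 'y': 7}
i=6, x='x': counts = {'x': 8, 'z': 6, 'y': 7}
i=7, x='z': counts = {'x': 8, 'z': 13, 'y': 7}
i=8, x='x': counts = {'x': 16, 'z': 13, 'y': 7}
i=9, x='y': counts = {'x': 16, 'z': 13, 'y': 16}

{'x': 16, 'z': 13, 'y': 16}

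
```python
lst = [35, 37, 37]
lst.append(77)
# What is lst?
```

[35, 37, 37, 77]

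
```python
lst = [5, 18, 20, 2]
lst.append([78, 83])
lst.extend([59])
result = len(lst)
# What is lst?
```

After line 1: lst = [5, 18, 20, 2]
After line 2 (append adds [78, 83] as single element): lst = [5, 18, 20, 2, [78, 83]]
After line 3 (extend unpacks [59], adds 59): lst = [5, 18, 20, 2, [78, 83], 59]
After line 4: result = len(lst) = 6

[5, 18, 20, 2, [78, 83], 59]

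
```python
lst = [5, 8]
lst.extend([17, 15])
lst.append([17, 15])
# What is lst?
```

After line 1: lst = [5, 8]
After line 2 (extend unpacks [17, 15]): lst = [5, 8, 17, 15]
After line 3 (append adds [17, 15] as single element): lst = [5, 8, 17, 15, [17, 15]]

[5, 8, 17, 15, [17, 15]]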